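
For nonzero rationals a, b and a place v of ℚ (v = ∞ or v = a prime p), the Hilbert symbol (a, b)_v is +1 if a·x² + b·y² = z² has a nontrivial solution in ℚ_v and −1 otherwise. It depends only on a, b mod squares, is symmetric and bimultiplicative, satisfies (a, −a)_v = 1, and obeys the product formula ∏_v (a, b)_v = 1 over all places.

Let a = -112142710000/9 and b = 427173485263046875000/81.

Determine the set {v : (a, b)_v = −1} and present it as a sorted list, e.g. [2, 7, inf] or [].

(a, b) ≡ (-21199, 46) mod (ℚ^×)²; places V = {2, 3, 5, 17, 23, 29, 43, ∞}.
(a,b)_29: α=1, u≡4; β=2, v≡10 (mod 29); (4|29)=+1, (10|29)=-1; sign (−1)^0·+1^2·-1^1 = -1.
(a,b)_43: α=1, u≡9; β=2, v≡18 (mod 43); (9|43)=+1, (18|43)=-1; sign (−1)^0·+1^2·-1^1 = -1.
(a,b)_5: α=4, u≡1; β=10, v≡1 (mod 5); (1|5)=+1, (1|5)=+1; sign (−1)^0·+1^10·+1^4 = +1.
(a,b)_23: α=2, u≡14; β=3, v≡18 (mod 23); (14|23)=-1, (18|23)=+1; sign (−1)^0·-1^3·+1^2 = -1.
(a,b)_17: α=1, u≡6; β=2, v≡10 (mod 17); (6|17)=-1, (10|17)=-1; sign (−1)^0·-1^2·-1^1 = -1.
(a,b)_∞: sgn(-21199)=−, sgn(46)=+, so +1.
(a,b)_3: α=-2, u≡2; β=-4, v≡1 (mod 3); (2|3)=-1, (1|3)=+1; sign (−1)^0·-1^-4·+1^-2 = +1.
(a,b)_2: α=4, β=3; u≡1, v≡7 (mod 8); ε(u)ε(v)=0·1, αω(v)=4·0, βω(u)=3·0; sum ≡ 0  ⇒  +1.
Ram(-21199, 46) = {17, 23, 29, 43}; no ℚ_17-point on the conic.

[17, 23, 29, 43]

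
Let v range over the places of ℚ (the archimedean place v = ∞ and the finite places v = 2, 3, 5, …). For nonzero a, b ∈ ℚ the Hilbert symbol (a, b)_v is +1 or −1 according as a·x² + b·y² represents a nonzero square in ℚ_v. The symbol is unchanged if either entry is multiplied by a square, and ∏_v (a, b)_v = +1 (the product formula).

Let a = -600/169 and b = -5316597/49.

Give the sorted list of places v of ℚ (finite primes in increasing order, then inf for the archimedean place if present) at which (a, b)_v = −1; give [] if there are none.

[2, 13, 17, inf]

(a, b) ≡ (-6, -7293) mod (ℚ^×)²; places V = {2, 3, 5, 7, 11, 13, 17, ∞}.
(a,b)_11: α=0, u≡4; β=1, v≡7 (mod 11); (4|11)=+1, (7|11)=-1; sign (−1)^0·+1^1·-1^0 = +1.
(a,b)_2: α=3, β=0; u≡5, v≡3 (mod 8); ε(u)ε(v)=0·1, αω(v)=3·1, βω(u)=0·1; sum ≡ 1  ⇒  -1.
(a,b)_3: α=1, u≡1; β=7, v≡2 (mod 3); (1|3)=+1, (2|3)=-1; sign (−1)^1·+1^7·-1^1 = +1.
(a,b)_13: α=-2, u≡11; β=1, v≡5 (mod 13); (11|13)=-1, (5|13)=-1; sign (−1)^0·-1^1·-1^-2 = -1.
(a,b)_5: α=2, u≡4; β=0, v≡2 (mod 5); (4|5)=+1, (2|5)=-1; sign (−1)^0·+1^0·-1^2 = +1.
(a,b)_∞: sgn(-6)=−, sgn(-7293)=−, so -1.
(a,b)_7: α=0, u≡2; β=-2, v≡1 (mod 7); (2|7)=+1, (1|7)=+1; sign (−1)^0·+1^-2·+1^0 = +1.
(a,b)_17: α=0, u≡5; β=1, v≡13 (mod 17); (5|17)=-1, (13|17)=+1; sign (−1)^0·-1^1·+1^0 = -1.
(-6, -7293 / ℚ) ramifies at {2, 13, 17, ∞}: a division algebra.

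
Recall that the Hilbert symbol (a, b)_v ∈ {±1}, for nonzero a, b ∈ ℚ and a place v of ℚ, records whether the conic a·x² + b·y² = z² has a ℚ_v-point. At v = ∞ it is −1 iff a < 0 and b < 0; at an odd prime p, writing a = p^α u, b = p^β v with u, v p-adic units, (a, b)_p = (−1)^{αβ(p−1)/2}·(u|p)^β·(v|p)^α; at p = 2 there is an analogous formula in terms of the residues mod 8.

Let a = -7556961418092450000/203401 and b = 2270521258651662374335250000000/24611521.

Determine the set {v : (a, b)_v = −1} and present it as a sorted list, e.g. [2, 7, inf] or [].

[2, 5]

(a, b) ≡ (-8645, 22610) mod (ℚ^×)²; places V = {2, 3, 5, 7, 11, 13, 17, 19, 41, ∞}.
(a,b)_5: α=5, u≡1; β=9, v≡3 (mod 5); (1|5)=+1, (3|5)=-1; sign (−1)^0·+1^9·-1^5 = -1.
(a,b)_17: α=0, u≡4; β=1, v≡13 (mod 17); (4|17)=+1, (13|17)=+1; sign (−1)^0·+1^1·+1^0 = +1.
(a,b)_3: α=4, u≡1; β=0, v≡2 (mod 3); (1|3)=+1, (2|3)=-1; sign (−1)^0·+1^0·-1^4 = +1.
(a,b)_13: α=3, u≡6; β=6, v≡12 (mod 13); (6|13)=-1, (12|13)=+1; sign (−1)^0·-1^6·+1^3 = +1.
(a,b)_2: α=4, β=7; u≡3, v≡1 (mod 8); ε(u)ε(v)=1·0, αω(v)=4·0, βω(u)=7·1; sum ≡ 1  ⇒  -1.
(a,b)_41: α=-2, u≡30; β=-2, v≡14 (mod 41); (30|41)=-1, (14|41)=-1; sign (−1)^0·-1^-2·-1^-2 = +1.
(a,b)_11: α=-2, u≡5; β=-4, v≡1 (mod 11); (5|11)=+1, (1|11)=+1; sign (−1)^0·+1^-4·+1^-2 = +1.
(a,b)_∞: sgn(-8645)=−, sgn(22610)=+, so +1.
(a,b)_19: α=5, u≡4; β=9, v≡18 (mod 19); (4|19)=+1, (18|19)=-1; sign (−1)^1·+1^9·-1^5 = +1.
(a,b)_7: α=3, u≡1; β=3, v≡5 (mod 7); (1|7)=+1, (5|7)=-1; sign (−1)^1·+1^3·-1^3 = +1.
Ram(-8645, 22610) = {2, 5}; no ℚ_2-point on the conic.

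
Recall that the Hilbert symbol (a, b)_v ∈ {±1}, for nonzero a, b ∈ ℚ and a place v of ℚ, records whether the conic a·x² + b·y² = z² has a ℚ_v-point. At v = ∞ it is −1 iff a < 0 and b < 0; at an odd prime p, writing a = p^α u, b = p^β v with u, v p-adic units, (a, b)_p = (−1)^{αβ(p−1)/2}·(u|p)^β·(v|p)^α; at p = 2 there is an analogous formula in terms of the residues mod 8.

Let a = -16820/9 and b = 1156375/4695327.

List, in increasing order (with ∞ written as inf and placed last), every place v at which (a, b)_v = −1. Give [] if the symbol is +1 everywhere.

Mod squares: a ≡ -5, b ≡ 385. Check v ∈ {∞, 2, 3, 5, 7, 11, 13, 29}.
v=11: a=11^0·(≡6), b=11^1·(≡2) mod 11; (6|11)=-1, (2|11)=-1; (−1)^{0·1·5}·(-1)^1·(-1)^0 = -1.
v=29: a=29^2·(≡1), b=29^2·(≡15) mod 29; (1|29)=+1, (15|29)=-1; (−1)^{2·2·14}·(+1)^2·(-1)^2 = +1.
v=∞: -5 < 0 and 385 > 0  ⇒  (a,b)_∞ = +1.
v=5: a=5^1·(≡4), b=5^3·(≡3) mod 5; (4|5)=+1, (3|5)=-1; (−1)^{1·3·2}·(+1)^3·(-1)^1 = -1.
v=7: a=7^0·(≡4), b=7^-3·(≡6) mod 7; (4|7)=+1, (6|7)=-1; (−1)^{0·-3·3}·(+1)^-3·(-1)^0 = +1.
v=3: a=3^-2·(≡1), b=3^-4·(≡1) mod 3; (1|3)=+1, (1|3)=+1; (−1)^{-2·-4·1}·(+1)^-4·(+1)^-2 = +1.
v=2: v_2(a)=2, v_2(b)=0; units ≡ 3, 1 (mod 8); ε·ε+αω+βω = 1·0+2·0+0·1 ≡ 0  ⇒  (a,b)_2 = +1.
v=13: a=13^0·(≡6), b=13^-2·(≡6) mod 13; (6|13)=-1, (6|13)=-1; (−1)^{0·-2·6}·(-1)^-2·(-1)^0 = +1.
(-5, 385 / ℚ) ramifies at {5, 11}: a division algebra.

[5, 11]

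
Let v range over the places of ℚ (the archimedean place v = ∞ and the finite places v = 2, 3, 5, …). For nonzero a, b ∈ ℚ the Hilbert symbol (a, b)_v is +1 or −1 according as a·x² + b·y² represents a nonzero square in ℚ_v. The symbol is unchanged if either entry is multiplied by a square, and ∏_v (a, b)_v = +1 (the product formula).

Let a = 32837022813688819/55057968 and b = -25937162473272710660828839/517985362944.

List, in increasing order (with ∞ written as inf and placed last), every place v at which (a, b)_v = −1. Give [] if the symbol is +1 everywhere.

Mod squares: a ≡ 57, b ≡ -319. Check v ∈ {∞, 2, 3, 7, 11, 17, 19, 29}.
v=2: v_2(a)=-4, v_2(b)=-10; units ≡ 1, 1 (mod 8); ε·ε+αω+βω = 0·0+-4·0+-10·0 ≡ 0  ⇒  (a,b)_2 = +1.
v=11: a=11^2·(≡10), b=11^3·(≡5) mod 11; (10|11)=-1, (5|11)=+1; (−1)^{2·3·5}·(-1)^3·(+1)^2 = -1.
v=19: a=19^9·(≡15), b=19^14·(≡1) mod 19; (15|19)=-1, (1|19)=+1; (−1)^{9·14·9}·(-1)^14·(+1)^9 = +1.
v=3: a=3^-5·(≡1), b=3^-6·(≡2) mod 3; (1|3)=+1, (2|3)=-1; (−1)^{-5·-6·1}·(+1)^-6·(-1)^-5 = -1.
v=7: a=7^-2·(≡2), b=7^-4·(≡6) mod 7; (2|7)=+1, (6|7)=-1; (−1)^{-2·-4·3}·(+1)^-4·(-1)^-2 = +1.
v=29: a=29^2·(≡24), b=29^3·(≡2) mod 29; (24|29)=+1, (2|29)=-1; (−1)^{2·3·14}·(+1)^3·(-1)^2 = +1.
v=∞: 57 > 0 and -319 < 0  ⇒  (a,b)_∞ = +1.
v=17: a=17^-2·(≡10), b=17^-2·(≡8) mod 17; (10|17)=-1, (8|17)=+1; (−1)^{-2·-2·8}·(-1)^-2·(+1)^-2 = +1.
(57, -319 / ℚ) ramifies at {3, 11}: a division algebra.

[3, 11]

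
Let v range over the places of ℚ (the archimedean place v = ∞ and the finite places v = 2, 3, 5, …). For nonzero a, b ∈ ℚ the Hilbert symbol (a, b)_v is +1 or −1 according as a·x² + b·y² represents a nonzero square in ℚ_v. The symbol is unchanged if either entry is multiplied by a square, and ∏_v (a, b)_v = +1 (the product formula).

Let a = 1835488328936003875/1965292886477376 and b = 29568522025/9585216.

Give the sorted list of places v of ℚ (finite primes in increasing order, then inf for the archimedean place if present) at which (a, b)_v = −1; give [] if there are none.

[]

(a, b) ≡ (595, 1) mod (ℚ^×)²; places V = {2, 3, 5, 7, 17, 19, 37, 43, ∞}.
(a,b)_17: α=9, u≡15; β=6, v≡13 (mod 17); (15|17)=+1, (13|17)=+1; sign (−1)^0·+1^6·+1^9 = +1.
(a,b)_19: α=2, u≡1; β=0, v≡6 (mod 19); (1|19)=+1, (6|19)=+1; sign (−1)^0·+1^0·+1^2 = +1.
(a,b)_37: α=-2, u≡26; β=0, v≡10 (mod 37); (26|37)=+1, (10|37)=+1; sign (−1)^0·+1^0·+1^-2 = +1.
(a,b)_7: α=3, u≡4; β=2, v≡1 (mod 7); (4|7)=+1, (1|7)=+1; sign (−1)^0·+1^2·+1^3 = +1.
(a,b)_∞: sgn(595)=+, sgn(1)=+, so +1.
(a,b)_3: α=-8, u≡1; β=-4, v≡1 (mod 3); (1|3)=+1, (1|3)=+1; sign (−1)^0·+1^-4·+1^-8 = +1.
(a,b)_2: α=-6, β=-6; u≡3, v≡1 (mod 8); ε(u)ε(v)=1·0, αω(v)=-6·0, βω(u)=-6·1; sum ≡ 0  ⇒  +1.
(a,b)_43: α=-4, u≡24; β=-2, v≡36 (mod 43); (24|43)=+1, (36|43)=+1; sign (−1)^0·+1^-2·+1^-4 = +1.
(a,b)_5: α=3, u≡1; β=2, v≡1 (mod 5); (1|5)=+1, (1|5)=+1; sign (−1)^0·+1^2·+1^3 = +1.
Ram(a, b) = ∅: the form 595·x² + 1·y² − z² is isotropic over every ℚ_v, so by Hasse–Minkowski it is isotropic over ℚ.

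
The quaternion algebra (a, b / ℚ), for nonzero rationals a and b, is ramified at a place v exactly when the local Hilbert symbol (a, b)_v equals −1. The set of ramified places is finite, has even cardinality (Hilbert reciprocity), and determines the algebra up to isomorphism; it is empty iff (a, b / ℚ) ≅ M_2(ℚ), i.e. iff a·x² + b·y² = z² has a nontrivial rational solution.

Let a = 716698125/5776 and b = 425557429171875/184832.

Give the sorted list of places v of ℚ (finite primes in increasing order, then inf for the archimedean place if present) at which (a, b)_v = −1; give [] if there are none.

Mod squares: a ≡ 13, b ≡ 406. Check v ∈ {∞, 2, 3, 5, 7, 11, 13, 19, 29}.
v=11: a=11^2·(≡10), b=11^2·(≡6) mod 11; (10|11)=-1, (6|11)=-1; (−1)^{2·2·5}·(-1)^2·(-1)^2 = +1.
v=19: a=19^-2·(≡13), b=19^-2·(≡6) mod 19; (13|19)=-1, (6|19)=+1; (−1)^{-2·-2·9}·(-1)^-2·(+1)^-2 = +1.
v=3: a=3^6·(≡1), b=3^8·(≡1) mod 3; (1|3)=+1, (1|3)=+1; (−1)^{6·8·1}·(+1)^8·(+1)^6 = +1.
v=7: a=7^0·(≡3), b=7^1·(≡1) mod 7; (3|7)=-1, (1|7)=+1; (−1)^{0·1·3}·(-1)^1·(+1)^0 = -1.
v=29: a=29^0·(≡20), b=29^1·(≡26) mod 29; (20|29)=+1, (26|29)=-1; (−1)^{0·1·14}·(+1)^1·(-1)^0 = +1.
v=∞: 13 > 0 and 406 > 0  ⇒  (a,b)_∞ = +1.
v=13: a=13^1·(≡1), b=13^2·(≡1) mod 13; (1|13)=+1, (1|13)=+1; (−1)^{1·2·6}·(+1)^2·(+1)^1 = +1.
v=2: v_2(a)=-4, v_2(b)=-9; units ≡ 5, 3 (mod 8); ε·ε+αω+βω = 0·1+-4·1+-9·1 ≡ 1  ⇒  (a,b)_2 = -1.
v=5: a=5^4·(≡2), b=5^6·(≡1) mod 5; (2|5)=-1, (1|5)=+1; (−1)^{4·6·2}·(-1)^6·(+1)^4 = +1.
Ram(13, 406) = {2, 7}; no ℚ_2-point on the conic.

[2, 7]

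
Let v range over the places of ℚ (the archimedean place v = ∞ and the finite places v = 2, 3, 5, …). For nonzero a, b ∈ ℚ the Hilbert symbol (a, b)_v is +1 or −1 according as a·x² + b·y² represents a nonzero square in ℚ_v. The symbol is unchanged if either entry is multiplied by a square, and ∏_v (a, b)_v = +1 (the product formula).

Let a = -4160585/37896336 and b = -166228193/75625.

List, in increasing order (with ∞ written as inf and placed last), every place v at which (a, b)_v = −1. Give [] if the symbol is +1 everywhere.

[2, 5, 17, inf]

Mod squares: a ≡ -65, b ≡ -17. Check v ∈ {∞, 2, 3, 5, 11, 13, 17, 19, 23, 53, 59}.
v=∞: -65 < 0 and -17 < 0  ⇒  (a,b)_∞ = -1.
v=59: a=59^0·(≡29), b=59^2·(≡38) mod 59; (29|59)=+1, (38|59)=-1; (−1)^{0·2·29}·(+1)^2·(-1)^0 = +1.
v=19: a=19^-2·(≡16), b=19^0·(≡18) mod 19; (16|19)=+1, (18|19)=-1; (−1)^{-2·0·9}·(+1)^0·(-1)^-2 = +1.
v=23: a=23^2·(≡9), b=23^0·(≡6) mod 23; (9|23)=+1, (6|23)=+1; (−1)^{2·0·11}·(+1)^0·(+1)^2 = +1.
v=5: a=5^1·(≡3), b=5^-4·(≡2) mod 5; (3|5)=-1, (2|5)=-1; (−1)^{1·-4·2}·(-1)^-4·(-1)^1 = -1.
v=17: a=17^0·(≡3), b=17^1·(≡15) mod 17; (3|17)=-1, (15|17)=+1; (−1)^{0·1·8}·(-1)^1·(+1)^0 = -1.
v=2: v_2(a)=-4, v_2(b)=0; units ≡ 7, 7 (mod 8); ε·ε+αω+βω = 1·1+-4·0+0·0 ≡ 1  ⇒  (a,b)_2 = -1.
v=53: a=53^0·(≡26), b=53^2·(≡49) mod 53; (26|53)=-1, (49|53)=+1; (−1)^{0·2·26}·(-1)^2·(+1)^0 = +1.
v=3: a=3^-8·(≡1), b=3^0·(≡1) mod 3; (1|3)=+1, (1|3)=+1; (−1)^{-8·0·1}·(+1)^0·(+1)^-8 = +1.
v=13: a=13^1·(≡8), b=13^0·(≡3) mod 13; (8|13)=-1, (3|13)=+1; (−1)^{1·0·6}·(-1)^0·(+1)^1 = +1.
v=11: a=11^2·(≡9), b=11^-2·(≡5) mod 11; (9|11)=+1, (5|11)=+1; (−1)^{2·-2·5}·(+1)^-2·(+1)^2 = +1.
|Ram(-65, -17)| = 4, even; anisotropic at {2, 5, 17, ∞}.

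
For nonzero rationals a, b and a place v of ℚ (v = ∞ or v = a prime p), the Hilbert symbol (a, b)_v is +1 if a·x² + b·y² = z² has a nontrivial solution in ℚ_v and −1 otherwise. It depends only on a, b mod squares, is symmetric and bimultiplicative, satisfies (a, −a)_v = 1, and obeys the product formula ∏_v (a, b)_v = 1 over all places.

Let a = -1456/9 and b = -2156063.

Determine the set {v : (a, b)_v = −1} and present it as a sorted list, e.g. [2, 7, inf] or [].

[13, inf]

(a, b) ≡ (-91, -2156063) mod (ℚ^×)²; places V = {2, 3, 7, 13, 19, 29, 43, ∞}.
(a,b)_13: α=1, u≡2; β=1, v≡3 (mod 13); (2|13)=-1, (3|13)=+1; sign (−1)^0·-1^1·+1^1 = -1.
(a,b)_19: α=0, u≡5; β=1, v≡10 (mod 19); (5|19)=+1, (10|19)=-1; sign (−1)^0·+1^1·-1^0 = +1.
(a,b)_2: α=4, β=0; u≡5, v≡1 (mod 8); ε(u)ε(v)=0·0, αω(v)=4·0, βω(u)=0·1; sum ≡ 0  ⇒  +1.
(a,b)_3: α=-2, u≡2; β=0, v≡1 (mod 3); (2|3)=-1, (1|3)=+1; sign (−1)^0·-1^0·+1^-2 = +1.
(a,b)_29: α=0, u≡9; β=1, v≡9 (mod 29); (9|29)=+1, (9|29)=+1; sign (−1)^0·+1^1·+1^0 = +1.
(a,b)_7: α=1, u≡1; β=1, v≡5 (mod 7); (1|7)=+1, (5|7)=-1; sign (−1)^1·+1^1·-1^1 = +1.
(a,b)_43: α=0, u≡15; β=1, v≡40 (mod 43); (15|43)=+1, (40|43)=+1; sign (−1)^0·+1^1·+1^0 = +1.
(a,b)_∞: sgn(-91)=−, sgn(-2156063)=−, so -1.
|Ram(-91, -2156063)| = 2, even; anisotropic at {13, ∞}.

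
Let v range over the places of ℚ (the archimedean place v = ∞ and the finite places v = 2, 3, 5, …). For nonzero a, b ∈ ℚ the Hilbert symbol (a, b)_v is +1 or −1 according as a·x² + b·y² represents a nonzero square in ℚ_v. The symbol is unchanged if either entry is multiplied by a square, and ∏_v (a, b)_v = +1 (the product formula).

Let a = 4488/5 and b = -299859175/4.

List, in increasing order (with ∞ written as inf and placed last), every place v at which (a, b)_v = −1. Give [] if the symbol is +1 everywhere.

[3, 5, 7, 17]

Mod squares: a ≡ 5610, b ≡ -7. Check v ∈ {∞, 2, 3, 5, 7, 11, 17}.
v=17: a=17^1·(≡12), b=17^2·(≡5) mod 17; (12|17)=-1, (5|17)=-1; (−1)^{1·2·8}·(-1)^2·(-1)^1 = -1.
v=11: a=11^1·(≡9), b=11^2·(≡1) mod 11; (9|11)=+1, (1|11)=+1; (−1)^{1·2·5}·(+1)^2·(+1)^1 = +1.
v=2: v_2(a)=3, v_2(b)=-2; units ≡ 5, 1 (mod 8); ε·ε+αω+βω = 0·0+3·0+-2·1 ≡ 0  ⇒  (a,b)_2 = +1.
v=3: a=3^1·(≡1), b=3^0·(≡2) mod 3; (1|3)=+1, (2|3)=-1; (−1)^{1·0·1}·(+1)^0·(-1)^1 = -1.
v=∞: 5610 > 0 and -7 < 0  ⇒  (a,b)_∞ = +1.
v=5: a=5^-1·(≡3), b=5^2·(≡2) mod 5; (3|5)=-1, (2|5)=-1; (−1)^{-1·2·2}·(-1)^2·(-1)^-1 = -1.
v=7: a=7^0·(≡3), b=7^3·(≡3) mod 7; (3|7)=-1, (3|7)=-1; (−1)^{0·3·3}·(-1)^3·(-1)^0 = -1.
Ram(5610, -7) = {3, 5, 7, 17}; no ℚ_3-point on the conic.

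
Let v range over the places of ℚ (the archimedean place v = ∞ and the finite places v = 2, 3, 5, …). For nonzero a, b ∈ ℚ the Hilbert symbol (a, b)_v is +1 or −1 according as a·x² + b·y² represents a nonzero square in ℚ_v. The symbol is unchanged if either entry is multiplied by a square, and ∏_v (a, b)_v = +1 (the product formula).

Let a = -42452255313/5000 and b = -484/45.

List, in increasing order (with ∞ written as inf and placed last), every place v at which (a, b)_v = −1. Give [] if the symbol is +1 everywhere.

Mod squares: a ≡ -193154, b ≡ -5. Check v ∈ {∞, 2, 3, 5, 11, 13, 17, 19, 23}.
v=13: a=13^3·(≡9), b=13^0·(≡6) mod 13; (9|13)=+1, (6|13)=-1; (−1)^{3·0·6}·(+1)^0·(-1)^3 = -1.
v=17: a=17^3·(≡5), b=17^0·(≡7) mod 17; (5|17)=-1, (7|17)=-1; (−1)^{3·0·8}·(-1)^0·(-1)^3 = -1.
v=19: a=19^1·(≡12), b=19^0·(≡15) mod 19; (12|19)=-1, (15|19)=-1; (−1)^{1·0·9}·(-1)^0·(-1)^1 = -1.
v=11: a=11^0·(≡10), b=11^2·(≡7) mod 11; (10|11)=-1, (7|11)=-1; (−1)^{0·2·5}·(-1)^2·(-1)^0 = +1.
v=2: v_2(a)=-3, v_2(b)=2; units ≡ 7, 3 (mod 8); ε·ε+αω+βω = 1·1+-3·1+2·0 ≡ 0  ⇒  (a,b)_2 = +1.
v=23: a=23^1·(≡5), b=23^0·(≡1) mod 23; (5|23)=-1, (1|23)=+1; (−1)^{1·0·11}·(-1)^0·(+1)^1 = +1.
v=3: a=3^2·(≡1), b=3^-2·(≡1) mod 3; (1|3)=+1, (1|3)=+1; (−1)^{2·-2·1}·(+1)^-2·(+1)^2 = +1.
v=5: a=5^-4·(≡4), b=5^-1·(≡4) mod 5; (4|5)=+1, (4|5)=+1; (−1)^{-4·-1·2}·(+1)^-1·(+1)^-4 = +1.
v=∞: -193154 < 0 and -5 < 0  ⇒  (a,b)_∞ = -1.
|Ram(-193154, -5)| = 4, even; anisotropic at {13, 17, 19, ∞}.

[13, 17, 19, inf]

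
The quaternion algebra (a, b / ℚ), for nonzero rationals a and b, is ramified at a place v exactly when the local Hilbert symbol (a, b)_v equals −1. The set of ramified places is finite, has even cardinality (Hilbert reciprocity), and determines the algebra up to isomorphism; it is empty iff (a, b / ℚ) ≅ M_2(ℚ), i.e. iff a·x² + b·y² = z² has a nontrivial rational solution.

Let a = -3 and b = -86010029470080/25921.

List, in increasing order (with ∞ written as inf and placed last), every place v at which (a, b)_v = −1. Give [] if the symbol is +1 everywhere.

[2, 3, 5, inf]

(a, b) ≡ (-3, -17670) mod (ℚ^×)²; places V = {2, 3, 5, 7, 17, 19, 23, 31, ∞}.
(a,b)_∞: sgn(-3)=−, sgn(-17670)=−, so -1.
(a,b)_5: α=0, u≡2; β=1, v≡4 (mod 5); (2|5)=-1, (4|5)=+1; sign (−1)^0·-1^1·+1^0 = -1.
(a,b)_17: α=0, u≡14; β=2, v≡5 (mod 17); (14|17)=-1, (5|17)=-1; sign (−1)^0·-1^2·-1^0 = +1.
(a,b)_19: α=0, u≡16; β=3, v≡5 (mod 19); (16|19)=+1, (5|19)=+1; sign (−1)^0·+1^3·+1^0 = +1.
(a,b)_31: α=0, u≡28; β=1, v≡16 (mod 31); (28|31)=+1, (16|31)=+1; sign (−1)^0·+1^1·+1^0 = +1.
(a,b)_2: α=0, β=7; u≡5, v≡5 (mod 8); ε(u)ε(v)=0·0, αω(v)=0·1, βω(u)=7·1; sum ≡ 1  ⇒  -1.
(a,b)_23: α=0, u≡20; β=-2, v≡22 (mod 23); (20|23)=-1, (22|23)=-1; sign (−1)^0·-1^-2·-1^0 = +1.
(a,b)_7: α=0, u≡4; β=-2, v≡3 (mod 7); (4|7)=+1, (3|7)=-1; sign (−1)^0·+1^-2·-1^0 = +1.
(a,b)_3: α=1, u≡2; β=7, v≡2 (mod 3); (2|3)=-1, (2|3)=-1; sign (−1)^1·-1^7·-1^1 = -1.
|Ram(-3, -17670)| = 4, even; anisotropic at {2, 3, 5, ∞}.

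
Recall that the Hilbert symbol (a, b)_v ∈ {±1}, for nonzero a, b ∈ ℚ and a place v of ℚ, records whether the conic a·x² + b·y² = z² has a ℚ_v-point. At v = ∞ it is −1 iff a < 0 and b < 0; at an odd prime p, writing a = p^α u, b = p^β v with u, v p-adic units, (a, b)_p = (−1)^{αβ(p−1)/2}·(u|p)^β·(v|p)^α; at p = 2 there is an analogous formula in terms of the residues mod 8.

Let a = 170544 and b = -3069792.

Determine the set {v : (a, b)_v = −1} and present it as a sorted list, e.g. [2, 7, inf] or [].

(a, b) ≡ (10659, -21318) mod (ℚ^×)²; places V = {2, 3, 11, 17, 19, ∞}.
(a,b)_∞: sgn(10659)=+, sgn(-21318)=−, so +1.
(a,b)_2: α=4, β=5; u≡3, v≡5 (mod 8); ε(u)ε(v)=1·0, αω(v)=4·1, βω(u)=5·1; sum ≡ 1  ⇒  -1.
(a,b)_3: α=1, u≡1; β=3, v≡1 (mod 3); (1|3)=+1, (1|3)=+1; sign (−1)^1·+1^3·+1^1 = -1.
(a,b)_17: α=1, u≡2; β=1, v≡15 (mod 17); (2|17)=+1, (15|17)=+1; sign (−1)^0·+1^1·+1^1 = +1.
(a,b)_19: α=1, u≡8; β=1, v≡8 (mod 19); (8|19)=-1, (8|19)=-1; sign (−1)^1·-1^1·-1^1 = -1.
(a,b)_11: α=1, u≡5; β=1, v≡9 (mod 11); (5|11)=+1, (9|11)=+1; sign (−1)^1·+1^1·+1^1 = -1.
|Ram(10659, -21318)| = 4, even; anisotropic at {2, 3, 11, 19}.

[2, 3, 11, 19]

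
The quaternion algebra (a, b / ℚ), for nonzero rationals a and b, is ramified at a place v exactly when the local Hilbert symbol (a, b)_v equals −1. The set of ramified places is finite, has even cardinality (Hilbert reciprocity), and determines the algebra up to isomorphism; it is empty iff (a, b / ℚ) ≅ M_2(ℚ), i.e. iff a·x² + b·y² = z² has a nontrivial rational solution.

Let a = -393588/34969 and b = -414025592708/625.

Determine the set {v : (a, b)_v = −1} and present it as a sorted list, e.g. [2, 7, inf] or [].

(a, b) ≡ (-13, -2112375473) mod (ℚ^×)²; places V = {2, 3, 5, 7, 11, 13, 17, 29, 37, 41, 43, 47, 53, ∞}.
(a,b)_17: α=-2, u≡15; β=0, v≡8 (mod 17); (15|17)=+1, (8|17)=+1; sign (−1)^0·+1^0·+1^-2 = +1.
(a,b)_2: α=2, β=2; u≡3, v≡7 (mod 8); ε(u)ε(v)=1·1, αω(v)=2·0, βω(u)=2·1; sum ≡ 1  ⇒  -1.
(a,b)_7: α=0, u≡2; β=2, v≡4 (mod 7); (2|7)=+1, (4|7)=+1; sign (−1)^0·+1^2·+1^0 = +1.
(a,b)_41: α=0, u≡38; β=1, v≡34 (mod 41); (38|41)=-1, (34|41)=-1; sign (−1)^0·-1^1·-1^0 = -1.
(a,b)_47: α=0, u≡37; β=1, v≡8 (mod 47); (37|47)=+1, (8|47)=+1; sign (−1)^0·+1^1·+1^0 = +1.
(a,b)_11: α=-2, u≡1; β=0, v≡1 (mod 11); (1|11)=+1, (1|11)=+1; sign (−1)^0·+1^0·+1^-2 = +1.
(a,b)_43: α=0, u≡12; β=1, v≡6 (mod 43); (12|43)=-1, (6|43)=+1; sign (−1)^0·-1^1·+1^0 = -1.
(a,b)_3: α=2, u≡2; β=0, v≡1 (mod 3); (2|3)=-1, (1|3)=+1; sign (−1)^0·-1^0·+1^2 = +1.
(a,b)_5: α=0, u≡3; β=-4, v≡2 (mod 5); (3|5)=-1, (2|5)=-1; sign (−1)^0·-1^-4·-1^0 = +1.
(a,b)_13: α=1, u≡12; β=1, v≡11 (mod 13); (12|13)=+1, (11|13)=-1; sign (−1)^0·+1^1·-1^1 = -1.
(a,b)_37: α=0, u≡23; β=1, v≡10 (mod 37); (23|37)=-1, (10|37)=+1; sign (−1)^0·-1^1·+1^0 = -1.
(a,b)_29: α=2, u≡24; β=0, v≡7 (mod 29); (24|29)=+1, (7|29)=+1; sign (−1)^0·+1^0·+1^2 = +1.
(a,b)_∞: sgn(-13)=−, sgn(-2112375473)=−, so -1.
(a,b)_53: α=0, u≡25; β=1, v≡31 (mod 53); (25|53)=+1, (31|53)=-1; sign (−1)^0·+1^1·-1^0 = +1.
(-13, -2112375473 / ℚ) ramifies at {2, 13, 37, 41, 43, ∞}: a division algebra.

[2, 13, 37, 41, 43, inf]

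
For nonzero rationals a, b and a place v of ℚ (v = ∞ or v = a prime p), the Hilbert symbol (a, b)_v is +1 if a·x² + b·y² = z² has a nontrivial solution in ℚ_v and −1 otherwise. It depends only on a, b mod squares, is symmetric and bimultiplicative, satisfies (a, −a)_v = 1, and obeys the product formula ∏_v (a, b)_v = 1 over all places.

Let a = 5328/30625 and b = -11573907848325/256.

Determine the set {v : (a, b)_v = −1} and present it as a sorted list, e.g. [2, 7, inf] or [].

(a, b) ≡ (37, -37574573) mod (ℚ^×)²; places V = {2, 3, 5, 7, 17, 31, 37, 41, 47, ∞}.
(a,b)_31: α=0, u≡22; β=1, v≡23 (mod 31); (22|31)=-1, (23|31)=-1; sign (−1)^0·-1^1·-1^0 = -1.
(a,b)_41: α=0, u≡1; β=1, v≡25 (mod 41); (1|41)=+1, (25|41)=+1; sign (−1)^0·+1^1·+1^0 = +1.
(a,b)_2: α=4, β=-8; u≡5, v≡3 (mod 8); ε(u)ε(v)=0·1, αω(v)=4·1, βω(u)=-8·1; sum ≡ 0  ⇒  +1.
(a,b)_3: α=2, u≡1; β=2, v≡1 (mod 3); (1|3)=+1, (1|3)=+1; sign (−1)^0·+1^2·+1^2 = +1.
(a,b)_5: α=-4, u≡2; β=2, v≡2 (mod 5); (2|5)=-1, (2|5)=-1; sign (−1)^0·-1^2·-1^-4 = +1.
(a,b)_17: α=0, u≡3; β=1, v≡6 (mod 17); (3|17)=-1, (6|17)=-1; sign (−1)^0·-1^1·-1^0 = -1.
(a,b)_37: α=1, u≡34; β=3, v≡27 (mod 37); (34|37)=+1, (27|37)=+1; sign (−1)^0·+1^3·+1^1 = +1.
(a,b)_7: α=-2, u≡4; β=0, v≡6 (mod 7); (4|7)=+1, (6|7)=-1; sign (−1)^0·+1^0·-1^-2 = +1.
(a,b)_47: α=0, u≡9; β=1, v≡29 (mod 47); (9|47)=+1, (29|47)=-1; sign (−1)^0·+1^1·-1^0 = +1.
(a,b)_∞: sgn(37)=+, sgn(-37574573)=−, so +1.
(37, -37574573 / ℚ) ramifies at {17, 31}: a division algebra.

[17, 31]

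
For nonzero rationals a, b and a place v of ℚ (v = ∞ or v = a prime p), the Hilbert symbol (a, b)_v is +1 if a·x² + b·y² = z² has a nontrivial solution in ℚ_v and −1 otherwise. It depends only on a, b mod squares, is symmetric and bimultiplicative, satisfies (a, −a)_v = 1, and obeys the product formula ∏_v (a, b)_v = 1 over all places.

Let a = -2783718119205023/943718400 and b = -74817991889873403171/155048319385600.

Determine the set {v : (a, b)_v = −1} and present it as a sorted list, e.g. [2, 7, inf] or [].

[37, inf]

Mod squares: a ≡ -33263, b ≡ -3219. Check v ∈ {∞, 2, 3, 5, 7, 11, 13, 17, 19, 29, 31, 37}.
v=3: a=3^-2·(≡1), b=3^1·(≡1) mod 3; (1|3)=+1, (1|3)=+1; (−1)^{-2·1·1}·(+1)^1·(+1)^-2 = +1.
v=19: a=19^0·(≡4), b=19^-2·(≡17) mod 19; (4|19)=+1, (17|19)=+1; (−1)^{0·-2·9}·(+1)^-2·(+1)^0 = +1.
v=13: a=13^2·(≡10), b=13^2·(≡2) mod 13; (10|13)=+1, (2|13)=-1; (−1)^{2·2·6}·(+1)^2·(-1)^2 = +1.
v=31: a=31^1·(≡15), b=31^2·(≡8) mod 31; (15|31)=-1, (8|31)=+1; (−1)^{1·2·15}·(-1)^2·(+1)^1 = +1.
v=11: a=11^2·(≡9), b=11^2·(≡9) mod 11; (9|11)=+1, (9|11)=+1; (−1)^{2·2·5}·(+1)^2·(+1)^2 = +1.
v=7: a=7^2·(≡4), b=7^2·(≡1) mod 7; (4|7)=+1, (1|7)=+1; (−1)^{2·2·3}·(+1)^2·(+1)^2 = +1.
v=17: a=17^4·(≡7), b=17^6·(≡10) mod 17; (7|17)=-1, (10|17)=-1; (−1)^{4·6·8}·(-1)^6·(-1)^4 = +1.
v=37: a=37^1·(≡11), b=37^1·(≡15) mod 37; (11|37)=+1, (15|37)=-1; (−1)^{1·1·18}·(+1)^1·(-1)^1 = -1.
v=2: v_2(a)=-22, v_2(b)=-34; units ≡ 1, 5 (mod 8); ε·ε+αω+βω = 0·0+-22·1+-34·0 ≡ 0  ⇒  (a,b)_2 = +1.
v=5: a=5^-2·(≡2), b=5^-2·(≡1) mod 5; (2|5)=-1, (1|5)=+1; (−1)^{-2·-2·2}·(-1)^-2·(+1)^-2 = +1.
v=∞: -33263 < 0 and -3219 < 0  ⇒  (a,b)_∞ = -1.
v=29: a=29^1·(≡20), b=29^1·(≡20) mod 29; (20|29)=+1, (20|29)=+1; (−1)^{1·1·14}·(+1)^1·(+1)^1 = +1.
|Ram(-33263, -3219)| = 2, even; anisotropic at {37, ∞}.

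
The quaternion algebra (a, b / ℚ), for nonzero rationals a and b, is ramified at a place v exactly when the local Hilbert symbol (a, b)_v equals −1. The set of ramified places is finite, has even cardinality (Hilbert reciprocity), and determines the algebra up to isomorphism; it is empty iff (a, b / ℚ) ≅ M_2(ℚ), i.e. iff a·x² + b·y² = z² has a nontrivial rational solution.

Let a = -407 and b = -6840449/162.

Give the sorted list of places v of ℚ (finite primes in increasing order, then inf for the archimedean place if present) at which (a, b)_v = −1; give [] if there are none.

Mod squares: a ≡ -407, b ≡ -5698. Check v ∈ {∞, 2, 3, 7, 11, 37}.
v=3: a=3^0·(≡1), b=3^-4·(≡2) mod 3; (1|3)=+1, (2|3)=-1; (−1)^{0·-4·1}·(+1)^-4·(-1)^0 = +1.
v=7: a=7^0·(≡6), b=7^5·(≡6) mod 7; (6|7)=-1, (6|7)=-1; (−1)^{0·5·3}·(-1)^5·(-1)^0 = -1.
v=11: a=11^1·(≡7), b=11^1·(≡6) mod 11; (7|11)=-1, (6|11)=-1; (−1)^{1·1·5}·(-1)^1·(-1)^1 = -1.
v=37: a=37^1·(≡26), b=37^1·(≡22) mod 37; (26|37)=+1, (22|37)=-1; (−1)^{1·1·18}·(+1)^1·(-1)^1 = -1.
v=2: v_2(a)=0, v_2(b)=-1; units ≡ 1, 7 (mod 8); ε·ε+αω+βω = 0·1+0·0+-1·0 ≡ 0  ⇒  (a,b)_2 = +1.
v=∞: -407 < 0 and -5698 < 0  ⇒  (a,b)_∞ = -1.
|Ram(-407, -5698)| = 4, even; anisotropic at {7, 11, 37, ∞}.

[7, 11, 37, inf]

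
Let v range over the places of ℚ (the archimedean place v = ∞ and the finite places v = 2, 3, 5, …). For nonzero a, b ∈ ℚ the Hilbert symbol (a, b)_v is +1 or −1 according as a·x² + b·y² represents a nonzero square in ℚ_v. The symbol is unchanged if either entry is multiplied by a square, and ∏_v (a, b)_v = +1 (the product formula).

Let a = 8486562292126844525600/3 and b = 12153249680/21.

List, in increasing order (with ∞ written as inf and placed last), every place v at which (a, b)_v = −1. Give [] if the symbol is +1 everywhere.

[2, 3, 5, 7, 11, 23]

(a, b) ≡ (21318, 780045) mod (ℚ^×)²; places V = {2, 3, 5, 7, 11, 13, 17, 19, 23, ∞}.
(a,b)_∞: sgn(21318)=+, sgn(780045)=+, so +1.
(a,b)_2: α=5, β=4; u≡3, v≡5 (mod 8); ε(u)ε(v)=1·0, αω(v)=5·1, βω(u)=4·1; sum ≡ 1  ⇒  -1.
(a,b)_19: α=3, u≡7; β=1, v≡15 (mod 19); (7|19)=+1, (15|19)=-1; sign (−1)^1·+1^1·-1^3 = +1.
(a,b)_7: α=2, u≡3; β=-1, v≡4 (mod 7); (3|7)=-1, (4|7)=+1; sign (−1)^0·-1^-1·+1^2 = -1.
(a,b)_5: α=2, u≡3; β=1, v≡1 (mod 5); (3|5)=-1, (1|5)=+1; sign (−1)^0·-1^1·+1^2 = -1.
(a,b)_23: α=0, u≡21; β=1, v≡12 (mod 23); (21|23)=-1, (12|23)=+1; sign (−1)^0·-1^1·+1^0 = -1.
(a,b)_17: α=3, u≡4; β=1, v≡13 (mod 17); (4|17)=+1, (13|17)=+1; sign (−1)^0·+1^1·+1^3 = +1.
(a,b)_13: α=6, u≡7; β=2, v≡6 (mod 13); (7|13)=-1, (6|13)=-1; sign (−1)^0·-1^2·-1^6 = +1.
(a,b)_3: α=-1, u≡2; β=-1, v≡2 (mod 3); (2|3)=-1, (2|3)=-1; sign (−1)^1·-1^-1·-1^-1 = -1.
(a,b)_11: α=3, u≡2; β=2, v≡7 (mod 11); (2|11)=-1, (7|11)=-1; sign (−1)^0·-1^2·-1^3 = -1.
Ram(21318, 780045) = {2, 3, 5, 7, 11, 23}; no ℚ_2-point on the conic.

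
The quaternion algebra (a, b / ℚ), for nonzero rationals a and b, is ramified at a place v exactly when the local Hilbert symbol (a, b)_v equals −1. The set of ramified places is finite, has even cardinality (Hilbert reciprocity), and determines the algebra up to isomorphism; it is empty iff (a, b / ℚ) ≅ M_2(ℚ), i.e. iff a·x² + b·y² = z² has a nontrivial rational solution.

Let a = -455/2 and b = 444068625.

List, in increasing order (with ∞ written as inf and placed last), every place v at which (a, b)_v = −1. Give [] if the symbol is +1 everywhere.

[3, 5, 7, 13]

Mod squares: a ≡ -910, b ≡ 2145. Check v ∈ {∞, 2, 3, 5, 7, 11, 13}.
v=5: a=5^1·(≡2), b=5^3·(≡4) mod 5; (2|5)=-1, (4|5)=+1; (−1)^{1·3·2}·(-1)^3·(+1)^1 = -1.
v=11: a=11^0·(≡9), b=11^1·(≡7) mod 11; (9|11)=+1, (7|11)=-1; (−1)^{0·1·5}·(+1)^1·(-1)^0 = +1.
v=13: a=13^1·(≡2), b=13^3·(≡1) mod 13; (2|13)=-1, (1|13)=+1; (−1)^{1·3·6}·(-1)^3·(+1)^1 = -1.
v=∞: -910 < 0 and 2145 > 0  ⇒  (a,b)_∞ = +1.
v=7: a=7^1·(≡6), b=7^2·(≡5) mod 7; (6|7)=-1, (5|7)=-1; (−1)^{1·2·3}·(-1)^2·(-1)^1 = -1.
v=3: a=3^0·(≡2), b=3^1·(≡1) mod 3; (2|3)=-1, (1|3)=+1; (−1)^{0·1·1}·(-1)^1·(+1)^0 = -1.
v=2: v_2(a)=-1, v_2(b)=0; units ≡ 1, 1 (mod 8); ε·ε+αω+βω = 0·0+-1·0+0·0 ≡ 0  ⇒  (a,b)_2 = +1.
Ram(-910, 2145) = {3, 5, 7, 13}; no ℚ_3-point on the conic.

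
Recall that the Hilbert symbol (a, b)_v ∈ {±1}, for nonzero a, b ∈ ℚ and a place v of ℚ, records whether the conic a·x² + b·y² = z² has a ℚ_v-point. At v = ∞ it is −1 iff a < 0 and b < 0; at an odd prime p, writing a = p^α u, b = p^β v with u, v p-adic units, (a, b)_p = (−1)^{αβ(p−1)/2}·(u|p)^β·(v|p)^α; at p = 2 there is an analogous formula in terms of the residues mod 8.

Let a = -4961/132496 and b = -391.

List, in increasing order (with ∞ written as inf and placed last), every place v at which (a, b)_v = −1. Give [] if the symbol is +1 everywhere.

Mod squares: a ≡ -41, b ≡ -391. Check v ∈ {∞, 2, 7, 11, 13, 17, 23, 41}.
v=∞: -41 < 0 and -391 < 0  ⇒  (a,b)_∞ = -1.
v=11: a=11^2·(≡3), b=11^0·(≡5) mod 11; (3|11)=+1, (5|11)=+1; (−1)^{2·0·5}·(+1)^0·(+1)^2 = +1.
v=41: a=41^1·(≡5), b=41^0·(≡19) mod 41; (5|41)=+1, (19|41)=-1; (−1)^{1·0·20}·(+1)^0·(-1)^1 = -1.
v=7: a=7^-2·(≡1), b=7^0·(≡1) mod 7; (1|7)=+1, (1|7)=+1; (−1)^{-2·0·3}·(+1)^0·(+1)^-2 = +1.
v=17: a=17^0·(≡7), b=17^1·(≡11) mod 17; (7|17)=-1, (11|17)=-1; (−1)^{0·1·8}·(-1)^1·(-1)^0 = -1.
v=23: a=23^0·(≡22), b=23^1·(≡6) mod 23; (22|23)=-1, (6|23)=+1; (−1)^{0·1·11}·(-1)^1·(+1)^0 = -1.
v=13: a=13^-2·(≡11), b=13^0·(≡12) mod 13; (11|13)=-1, (12|13)=+1; (−1)^{-2·0·6}·(-1)^0·(+1)^-2 = +1.
v=2: v_2(a)=-4, v_2(b)=0; units ≡ 7, 1 (mod 8); ε·ε+αω+βω = 1·0+-4·0+0·0 ≡ 0  ⇒  (a,b)_2 = +1.
(-41, -391 / ℚ) ramifies at {17, 23, 41, ∞}: a division algebra.

[17, 23, 41, inf]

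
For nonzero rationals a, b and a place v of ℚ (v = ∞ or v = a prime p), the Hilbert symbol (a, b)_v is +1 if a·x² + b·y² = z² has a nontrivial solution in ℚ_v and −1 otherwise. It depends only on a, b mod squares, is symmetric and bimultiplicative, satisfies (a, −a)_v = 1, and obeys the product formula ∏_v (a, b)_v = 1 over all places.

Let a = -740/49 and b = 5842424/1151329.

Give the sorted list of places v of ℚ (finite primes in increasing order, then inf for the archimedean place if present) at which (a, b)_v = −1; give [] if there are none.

(a, b) ≡ (-185, 14) mod (ℚ^×)²; places V = {2, 5, 7, 17, 19, 29, 37, ∞}.
(a,b)_29: α=0, u≡21; β=-2, v≡14 (mod 29); (21|29)=-1, (14|29)=-1; sign (−1)^0·-1^-2·-1^0 = +1.
(a,b)_19: α=0, u≡7; β=2, v≡3 (mod 19); (7|19)=+1, (3|19)=-1; sign (−1)^0·+1^2·-1^0 = +1.
(a,b)_7: α=-2, u≡2; β=1, v≡2 (mod 7); (2|7)=+1, (2|7)=+1; sign (−1)^0·+1^1·+1^-2 = +1.
(a,b)_5: α=1, u≡3; β=0, v≡1 (mod 5); (3|5)=-1, (1|5)=+1; sign (−1)^0·-1^0·+1^1 = +1.
(a,b)_2: α=2, β=3; u≡7, v≡7 (mod 8); ε(u)ε(v)=1·1, αω(v)=2·0, βω(u)=3·0; sum ≡ 1  ⇒  -1.
(a,b)_∞: sgn(-185)=−, sgn(14)=+, so +1.
(a,b)_37: α=1, u≡23; β=-2, v≡32 (mod 37); (23|37)=-1, (32|37)=-1; sign (−1)^0·-1^-2·-1^1 = -1.
(a,b)_17: α=0, u≡13; β=2, v≡5 (mod 17); (13|17)=+1, (5|17)=-1; sign (−1)^0·+1^2·-1^0 = +1.
|Ram(-185, 14)| = 2, even; anisotropic at {2, 37}.

[2, 37]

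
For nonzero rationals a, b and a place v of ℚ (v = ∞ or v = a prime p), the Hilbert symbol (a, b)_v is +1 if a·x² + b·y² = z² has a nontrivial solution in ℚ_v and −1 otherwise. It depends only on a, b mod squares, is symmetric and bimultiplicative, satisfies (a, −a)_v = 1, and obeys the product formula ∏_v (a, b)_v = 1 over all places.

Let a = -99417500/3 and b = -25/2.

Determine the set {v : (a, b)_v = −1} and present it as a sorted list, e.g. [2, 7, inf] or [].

[7, 13, 23, inf]

Mod squares: a ≡ -119301, b ≡ -2. Check v ∈ {∞, 2, 3, 5, 7, 13, 19, 23}.
v=3: a=3^-1·(≡1), b=3^0·(≡1) mod 3; (1|3)=+1, (1|3)=+1; (−1)^{-1·0·1}·(+1)^0·(+1)^-1 = +1.
v=2: v_2(a)=2, v_2(b)=-1; units ≡ 3, 7 (mod 8); ε·ε+αω+βω = 1·1+2·0+-1·1 ≡ 0  ⇒  (a,b)_2 = +1.
v=19: a=19^1·(≡8), b=19^0·(≡16) mod 19; (8|19)=-1, (16|19)=+1; (−1)^{1·0·9}·(-1)^0·(+1)^1 = +1.
v=∞: -119301 < 0 and -2 < 0  ⇒  (a,b)_∞ = -1.
v=13: a=13^1·(≡12), b=13^0·(≡7) mod 13; (12|13)=+1, (7|13)=-1; (−1)^{1·0·6}·(+1)^0·(-1)^1 = -1.
v=23: a=23^1·(≡17), b=23^0·(≡22) mod 23; (17|23)=-1, (22|23)=-1; (−1)^{1·0·11}·(-1)^0·(-1)^1 = -1.
v=5: a=5^4·(≡4), b=5^2·(≡2) mod 5; (4|5)=+1, (2|5)=-1; (−1)^{4·2·2}·(+1)^2·(-1)^4 = +1.
v=7: a=7^1·(≡1), b=7^0·(≡5) mod 7; (1|7)=+1, (5|7)=-1; (−1)^{1·0·3}·(+1)^0·(-1)^1 = -1.
Ram(-119301, -2) = {7, 13, 23, ∞}; no ℚ_7-point on the conic.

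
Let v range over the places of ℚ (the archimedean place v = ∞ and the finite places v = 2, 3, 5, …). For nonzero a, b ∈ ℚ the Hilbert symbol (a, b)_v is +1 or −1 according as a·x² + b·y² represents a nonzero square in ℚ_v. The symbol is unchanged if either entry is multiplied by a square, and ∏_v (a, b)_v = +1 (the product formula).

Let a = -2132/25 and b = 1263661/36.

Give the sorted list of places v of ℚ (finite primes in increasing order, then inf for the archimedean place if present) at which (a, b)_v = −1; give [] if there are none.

Mod squares: a ≡ -533, b ≡ 25789. Check v ∈ {∞, 2, 3, 5, 7, 13, 17, 37, 41}.
v=3: a=3^0·(≡1), b=3^-2·(≡1) mod 3; (1|3)=+1, (1|3)=+1; (−1)^{0·-2·1}·(+1)^-2·(+1)^0 = +1.
v=5: a=5^-2·(≡3), b=5^0·(≡1) mod 5; (3|5)=-1, (1|5)=+1; (−1)^{-2·0·2}·(-1)^0·(+1)^-2 = +1.
v=13: a=13^1·(≡8), b=13^0·(≡10) mod 13; (8|13)=-1, (10|13)=+1; (−1)^{1·0·6}·(-1)^0·(+1)^1 = +1.
v=2: v_2(a)=2, v_2(b)=-2; units ≡ 3, 5 (mod 8); ε·ε+αω+βω = 1·0+2·1+-2·1 ≡ 0  ⇒  (a,b)_2 = +1.
v=17: a=17^0·(≡14), b=17^1·(≡13) mod 17; (14|17)=-1, (13|17)=+1; (−1)^{0·1·8}·(-1)^1·(+1)^0 = -1.
v=∞: -533 < 0 and 25789 > 0  ⇒  (a,b)_∞ = +1.
v=7: a=7^0·(≡6), b=7^2·(≡1) mod 7; (6|7)=-1, (1|7)=+1; (−1)^{0·2·3}·(-1)^2·(+1)^0 = +1.
v=37: a=37^0·(≡5), b=37^1·(≡35) mod 37; (5|37)=-1, (35|37)=-1; (−1)^{0·1·18}·(-1)^1·(-1)^0 = -1.
v=41: a=41^1·(≡34), b=41^1·(≡35) mod 41; (34|41)=-1, (35|41)=-1; (−1)^{1·1·20}·(-1)^1·(-1)^1 = +1.
(-533, 25789 / ℚ) ramifies at {17, 37}: a division algebra.

[17, 37]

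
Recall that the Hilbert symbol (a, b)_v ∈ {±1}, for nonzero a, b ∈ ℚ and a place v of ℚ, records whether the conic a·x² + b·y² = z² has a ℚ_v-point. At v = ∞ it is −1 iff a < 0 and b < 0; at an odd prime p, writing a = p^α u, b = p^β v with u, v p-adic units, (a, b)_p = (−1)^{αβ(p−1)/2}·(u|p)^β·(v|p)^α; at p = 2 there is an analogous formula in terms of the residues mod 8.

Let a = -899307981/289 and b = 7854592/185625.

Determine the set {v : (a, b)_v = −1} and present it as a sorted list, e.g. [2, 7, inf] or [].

(a, b) ≡ (-591261, 1914) mod (ℚ^×)²; places V = {2, 3, 5, 11, 13, 17, 19, 23, 29, 41, ∞}.
(a,b)_19: α=1, u≡15; β=0, v≡13 (mod 19); (15|19)=-1, (13|19)=-1; sign (−1)^0·-1^0·-1^1 = -1.
(a,b)_29: α=0, u≡1; β=1, v≡3 (mod 29); (1|29)=+1, (3|29)=-1; sign (−1)^0·+1^1·-1^0 = +1.
(a,b)_3: α=3, u≡1; β=-3, v≡2 (mod 3); (1|3)=+1, (2|3)=-1; sign (−1)^1·+1^-3·-1^3 = +1.
(a,b)_17: α=-2, u≡9; β=0, v≡7 (mod 17); (9|17)=+1, (7|17)=-1; sign (−1)^0·+1^0·-1^-2 = +1.
(a,b)_13: α=2, u≡2; β=0, v≡4 (mod 13); (2|13)=-1, (4|13)=+1; sign (−1)^0·-1^0·+1^2 = +1.
(a,b)_23: α=1, u≡14; β=2, v≡7 (mod 23); (14|23)=-1, (7|23)=-1; sign (−1)^0·-1^2·-1^1 = -1.
(a,b)_5: α=0, u≡1; β=-4, v≡1 (mod 5); (1|5)=+1, (1|5)=+1; sign (−1)^0·+1^-4·+1^0 = +1.
(a,b)_11: α=1, u≡6; β=-1, v≡9 (mod 11); (6|11)=-1, (9|11)=+1; sign (−1)^1·-1^-1·+1^1 = +1.
(a,b)_∞: sgn(-591261)=−, sgn(1914)=+, so +1.
(a,b)_2: α=0, β=9; u≡3, v≡5 (mod 8); ε(u)ε(v)=1·0, αω(v)=0·1, βω(u)=9·1; sum ≡ 1  ⇒  -1.
(a,b)_41: α=1, u≡22; β=0, v≡26 (mod 41); (22|41)=-1, (26|41)=-1; sign (−1)^0·-1^0·-1^1 = -1.
(-591261, 1914 / ℚ) ramifies at {2, 19, 23, 41}: a division algebra.

[2, 19, 23, 41]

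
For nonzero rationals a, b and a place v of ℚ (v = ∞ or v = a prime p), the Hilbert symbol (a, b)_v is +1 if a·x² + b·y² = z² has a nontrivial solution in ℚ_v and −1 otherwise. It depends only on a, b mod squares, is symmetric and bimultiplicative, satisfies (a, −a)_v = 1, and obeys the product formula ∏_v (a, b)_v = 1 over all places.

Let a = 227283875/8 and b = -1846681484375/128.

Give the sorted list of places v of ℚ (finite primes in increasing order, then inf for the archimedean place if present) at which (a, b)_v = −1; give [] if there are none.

[2, 5, 7, 13]

Mod squares: a ≡ 107590, b ≡ -1398670. Check v ∈ {∞, 2, 5, 7, 13, 29, 53}.
v=2: v_2(a)=-3, v_2(b)=-7; units ≡ 3, 1 (mod 8); ε·ε+αω+βω = 1·0+-3·0+-7·1 ≡ 1  ⇒  (a,b)_2 = -1.
v=13: a=13^2·(≡8), b=13^3·(≡6) mod 13; (8|13)=-1, (6|13)=-1; (−1)^{2·3·6}·(-1)^3·(-1)^2 = -1.
v=7: a=7^1·(≡3), b=7^1·(≡3) mod 7; (3|7)=-1, (3|7)=-1; (−1)^{1·1·3}·(-1)^1·(-1)^1 = -1.
v=5: a=5^3·(≡2), b=5^7·(≡4) mod 5; (2|5)=-1, (4|5)=+1; (−1)^{3·7·2}·(-1)^7·(+1)^3 = -1.
v=53: a=53^1·(≡38), b=53^1·(≡15) mod 53; (38|53)=+1, (15|53)=+1; (−1)^{1·1·26}·(+1)^1·(+1)^1 = +1.
v=∞: 107590 > 0 and -1398670 < 0  ⇒  (a,b)_∞ = +1.
v=29: a=29^1·(≡12), b=29^1·(≡18) mod 29; (12|29)=-1, (18|29)=-1; (−1)^{1·1·14}·(-1)^1·(-1)^1 = +1.
(107590, -1398670 / ℚ) ramifies at {2, 5, 7, 13}: a division algebra.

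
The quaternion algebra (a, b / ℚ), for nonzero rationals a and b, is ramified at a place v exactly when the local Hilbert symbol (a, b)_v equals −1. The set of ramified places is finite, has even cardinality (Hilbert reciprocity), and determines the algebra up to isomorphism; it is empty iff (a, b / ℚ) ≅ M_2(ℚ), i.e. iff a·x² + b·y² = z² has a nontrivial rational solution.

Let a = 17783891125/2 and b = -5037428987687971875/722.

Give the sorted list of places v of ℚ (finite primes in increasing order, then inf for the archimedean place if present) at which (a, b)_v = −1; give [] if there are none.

Mod squares: a ≡ 10010, b ≡ -2310. Check v ∈ {∞, 2, 3, 5, 7, 11, 13, 19, 29}.
v=19: a=19^0·(≡7), b=19^-2·(≡13) mod 19; (7|19)=+1, (13|19)=-1; (−1)^{0·-2·9}·(+1)^-2·(-1)^0 = +1.
v=3: a=3^0·(≡2), b=3^1·(≡1) mod 3; (2|3)=-1, (1|3)=+1; (−1)^{0·1·1}·(-1)^1·(+1)^0 = -1.
v=7: a=7^1·(≡2), b=7^5·(≡5) mod 7; (2|7)=+1, (5|7)=-1; (−1)^{1·5·3}·(+1)^5·(-1)^1 = +1.
v=5: a=5^3·(≡2), b=5^5·(≡2) mod 5; (2|5)=-1, (2|5)=-1; (−1)^{3·5·2}·(-1)^5·(-1)^3 = +1.
v=2: v_2(a)=-1, v_2(b)=-1; units ≡ 5, 5 (mod 8); ε·ε+αω+βω = 0·0+-1·1+-1·1 ≡ 0  ⇒  (a,b)_2 = +1.
v=11: a=11^1·(≡10), b=11^3·(≡6) mod 11; (10|11)=-1, (6|11)=-1; (−1)^{1·3·5}·(-1)^3·(-1)^1 = -1.
v=∞: 10010 > 0 and -2310 < 0  ⇒  (a,b)_∞ = +1.
v=13: a=13^3·(≡3), b=13^4·(≡9) mod 13; (3|13)=+1, (9|13)=+1; (−1)^{3·4·6}·(+1)^4·(+1)^3 = +1.
v=29: a=29^2·(≡25), b=29^2·(≡19) mod 29; (25|29)=+1, (19|29)=-1; (−1)^{2·2·14}·(+1)^2·(-1)^2 = +1.
Ram(10010, -2310) = {3, 11}; no ℚ_3-point on the conic.

[3, 11]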